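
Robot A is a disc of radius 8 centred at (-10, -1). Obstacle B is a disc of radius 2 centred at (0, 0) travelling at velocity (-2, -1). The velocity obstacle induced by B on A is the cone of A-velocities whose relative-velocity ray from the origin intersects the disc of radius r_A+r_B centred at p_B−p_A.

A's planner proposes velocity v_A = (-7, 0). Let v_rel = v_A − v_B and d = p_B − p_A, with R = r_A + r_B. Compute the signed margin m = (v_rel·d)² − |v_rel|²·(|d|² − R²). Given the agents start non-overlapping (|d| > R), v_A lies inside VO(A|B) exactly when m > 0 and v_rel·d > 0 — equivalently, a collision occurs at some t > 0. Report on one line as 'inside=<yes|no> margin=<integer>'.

d = (10, 1),  |d|² = 101;  R = 8+2 = 10,  c = 101−10² = 1
v_rel = (-5, 1),  |v_rel|² = 26;  v_rel·d = (-5)·(10) + (1)·(1) = -49
26·t² + 98·t + 1 = 0  ⇒  m = (-49)² − 26·1 = 2375
m = 2375 > 0,  v_rel·d = -49 < 0  ⇒  outside

inside=no margin=2375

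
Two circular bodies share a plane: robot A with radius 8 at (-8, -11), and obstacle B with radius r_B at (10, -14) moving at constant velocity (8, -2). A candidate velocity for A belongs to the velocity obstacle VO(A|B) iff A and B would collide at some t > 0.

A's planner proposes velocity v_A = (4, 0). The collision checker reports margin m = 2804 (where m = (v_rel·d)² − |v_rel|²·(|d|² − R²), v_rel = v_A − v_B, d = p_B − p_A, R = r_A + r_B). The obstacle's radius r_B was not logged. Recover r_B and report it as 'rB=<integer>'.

m = 2804
d = (18, -3);  v_rel = (-4, 2),  |v_rel|² = 20
v_rel×d = (-4)·(-3) − (2)·(18) = -24
since m = R²·20 − (-24)²:  R² = (576 + 2804) / 20 = 169
R = √169 = 13  ⇒  r_B = 13 − 8 = 5

rB=5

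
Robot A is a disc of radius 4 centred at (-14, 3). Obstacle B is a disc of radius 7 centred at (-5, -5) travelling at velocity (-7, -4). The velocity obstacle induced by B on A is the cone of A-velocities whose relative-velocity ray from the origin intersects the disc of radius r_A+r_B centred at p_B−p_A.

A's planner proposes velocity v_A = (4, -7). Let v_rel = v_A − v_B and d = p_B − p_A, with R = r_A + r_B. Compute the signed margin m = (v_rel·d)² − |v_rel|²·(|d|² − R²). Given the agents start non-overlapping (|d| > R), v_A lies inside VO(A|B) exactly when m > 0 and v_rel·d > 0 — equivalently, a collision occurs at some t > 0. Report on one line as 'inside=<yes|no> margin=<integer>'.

d = (9, -8),  |d|² = 145;  R = 4+7 = 11,  c = 145−11² = 24
v_rel = (11, -3),  |v_rel|² = 130;  v_rel·d = (11)·(9) + (-3)·(-8) = 123
130·t² − 246·t + 24 = 0  ⇒  m = 123² − 130·24 = 12009
m = 12009 > 0,  v_rel·d = 123 > 0  ⇒  inside

inside=yes margin=12009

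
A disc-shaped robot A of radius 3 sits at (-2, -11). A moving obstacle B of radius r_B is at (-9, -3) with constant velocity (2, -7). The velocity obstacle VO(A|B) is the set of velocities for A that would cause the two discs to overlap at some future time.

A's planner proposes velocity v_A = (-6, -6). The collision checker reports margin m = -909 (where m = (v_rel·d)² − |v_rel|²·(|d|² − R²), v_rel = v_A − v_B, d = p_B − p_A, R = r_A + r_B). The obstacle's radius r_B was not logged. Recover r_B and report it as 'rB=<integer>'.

m = -909
d = (-7, 8);  v_rel = (-8, 1),  |v_rel|² = 65
v_rel×d = (-8)·(8) − (1)·(-7) = -57
since m = R²·65 − (-57)²:  R² = (3249 + -909) / 65 = 36
R = √36 = 6  ⇒  r_B = 6 − 3 = 3

rB=3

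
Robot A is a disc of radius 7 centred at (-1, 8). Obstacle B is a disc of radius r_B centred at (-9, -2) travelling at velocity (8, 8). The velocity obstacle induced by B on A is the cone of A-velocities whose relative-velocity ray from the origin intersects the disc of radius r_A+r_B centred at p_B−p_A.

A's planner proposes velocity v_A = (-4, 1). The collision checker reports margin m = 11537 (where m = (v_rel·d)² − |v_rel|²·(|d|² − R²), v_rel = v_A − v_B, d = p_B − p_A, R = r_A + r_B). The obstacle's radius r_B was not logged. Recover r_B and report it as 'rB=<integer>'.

m = 11537
d = (-8, -10);  v_rel = (-12, -7),  |v_rel|² = 193
v_rel×d = (-12)·(-10) − (-7)·(-8) = 64
since m = R²·193 − 64²:  R² = (4096 + 11537) / 193 = 81
R = √81 = 9  ⇒  r_B = 9 − 7 = 2

rB=2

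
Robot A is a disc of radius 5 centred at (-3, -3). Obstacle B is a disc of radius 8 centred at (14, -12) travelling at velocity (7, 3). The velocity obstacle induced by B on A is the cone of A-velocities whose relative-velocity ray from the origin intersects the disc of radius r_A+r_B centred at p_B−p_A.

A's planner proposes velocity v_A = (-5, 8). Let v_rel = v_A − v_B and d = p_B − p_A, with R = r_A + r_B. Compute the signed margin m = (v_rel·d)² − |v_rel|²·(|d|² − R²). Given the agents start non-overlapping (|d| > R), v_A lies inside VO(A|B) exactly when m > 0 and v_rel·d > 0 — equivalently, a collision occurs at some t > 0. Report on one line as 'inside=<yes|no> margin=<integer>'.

d = (17, -9),  |d|² = 370;  R = 5+8 = 13,  c = 370−13² = 201
v_rel = (-12, 5),  |v_rel|² = 169;  v_rel·d = (-12)·(17) + (5)·(-9) = -249
169·t² + 498·t + 201 = 0  ⇒  m = (-249)² − 169·201 = 28032
m = 28032 > 0,  v_rel·d = -249 < 0  ⇒  outside

inside=no margin=28032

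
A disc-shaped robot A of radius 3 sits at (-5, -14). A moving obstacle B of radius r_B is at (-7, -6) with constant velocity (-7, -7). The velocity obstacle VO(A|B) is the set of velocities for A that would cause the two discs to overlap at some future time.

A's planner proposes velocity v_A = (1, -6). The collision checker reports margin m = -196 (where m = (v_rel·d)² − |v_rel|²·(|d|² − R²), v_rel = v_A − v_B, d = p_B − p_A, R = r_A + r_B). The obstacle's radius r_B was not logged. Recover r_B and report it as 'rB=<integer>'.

m = -196
d = (-2, 8);  v_rel = (8, 1),  |v_rel|² = 65
v_rel×d = (8)·(8) − (1)·(-2) = 66
since m = R²·65 − 66²:  R² = (4356 + -196) / 65 = 64
R = √64 = 8  ⇒  r_B = 8 − 3 = 5

rB=5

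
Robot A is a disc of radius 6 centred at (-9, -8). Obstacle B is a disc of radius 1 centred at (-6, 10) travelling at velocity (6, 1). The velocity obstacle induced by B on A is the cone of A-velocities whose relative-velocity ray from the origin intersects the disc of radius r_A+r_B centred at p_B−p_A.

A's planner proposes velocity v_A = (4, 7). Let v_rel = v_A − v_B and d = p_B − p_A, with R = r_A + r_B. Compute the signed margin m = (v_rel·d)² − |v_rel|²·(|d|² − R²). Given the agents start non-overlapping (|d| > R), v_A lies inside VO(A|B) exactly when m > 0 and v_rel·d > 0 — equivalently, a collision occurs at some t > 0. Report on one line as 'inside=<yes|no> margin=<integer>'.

d = (3, 18),  |d|² = 333;  R = 6+1 = 7,  c = 333−7² = 284
v_rel = (-2, 6),  |v_rel|² = 40;  v_rel·d = (-2)·(3) + (6)·(18) = 102
40·t² − 204·t + 284 = 0  ⇒  m = 102² − 40·284 = -956
m = -956 < 0,  v_rel·d = 102 > 0  ⇒  outside

inside=no margin=-956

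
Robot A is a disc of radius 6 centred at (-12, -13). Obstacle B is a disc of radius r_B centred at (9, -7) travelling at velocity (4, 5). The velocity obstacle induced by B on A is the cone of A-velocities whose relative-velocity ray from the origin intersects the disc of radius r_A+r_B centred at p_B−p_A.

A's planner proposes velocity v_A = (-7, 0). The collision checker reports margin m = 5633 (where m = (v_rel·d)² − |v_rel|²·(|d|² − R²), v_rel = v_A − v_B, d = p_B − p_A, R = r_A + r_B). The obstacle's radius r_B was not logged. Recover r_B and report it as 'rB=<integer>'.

m = 5633
d = (21, 6);  v_rel = (-11, -5),  |v_rel|² = 146
v_rel×d = (-11)·(6) − (-5)·(21) = 39
since m = R²·146 − 39²:  R² = (1521 + 5633) / 146 = 49
R = √49 = 7  ⇒  r_B = 7 − 6 = 1

rB=1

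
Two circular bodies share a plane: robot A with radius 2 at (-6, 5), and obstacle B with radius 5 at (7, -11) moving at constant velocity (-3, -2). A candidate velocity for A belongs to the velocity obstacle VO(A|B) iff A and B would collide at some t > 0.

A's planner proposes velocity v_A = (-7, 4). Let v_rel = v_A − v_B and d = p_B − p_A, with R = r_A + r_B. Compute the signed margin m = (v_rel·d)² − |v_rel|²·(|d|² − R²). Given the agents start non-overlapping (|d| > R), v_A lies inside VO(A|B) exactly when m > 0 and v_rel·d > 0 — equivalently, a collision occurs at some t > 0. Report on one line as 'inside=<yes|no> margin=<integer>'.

d = (13, -16),  |d|² = 425;  R = 2+5 = 7,  c = 425−7² = 376
v_rel = (-4, 6),  |v_rel|² = 52;  v_rel·d = (-4)·(13) + (6)·(-16) = -148
52·t² + 296·t + 376 = 0  ⇒  m = (-148)² − 52·376 = 2352
m = 2352 > 0,  v_rel·d = -148 < 0  ⇒  outside

inside=no margin=2352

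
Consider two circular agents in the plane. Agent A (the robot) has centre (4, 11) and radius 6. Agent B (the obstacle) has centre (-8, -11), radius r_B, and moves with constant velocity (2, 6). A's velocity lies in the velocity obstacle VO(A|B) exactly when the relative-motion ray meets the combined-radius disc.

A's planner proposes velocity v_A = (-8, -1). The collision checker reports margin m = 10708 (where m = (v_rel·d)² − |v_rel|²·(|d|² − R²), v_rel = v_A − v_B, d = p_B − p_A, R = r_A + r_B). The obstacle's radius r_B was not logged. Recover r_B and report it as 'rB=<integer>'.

m = 10708
d = (-12, -22);  v_rel = (-10, -7),  |v_rel|² = 149
v_rel×d = (-10)·(-22) − (-7)·(-12) = 136
since m = R²·149 − 136²:  R² = (18496 + 10708) / 149 = 196
R = √196 = 14  ⇒  r_B = 14 − 6 = 8

rB=8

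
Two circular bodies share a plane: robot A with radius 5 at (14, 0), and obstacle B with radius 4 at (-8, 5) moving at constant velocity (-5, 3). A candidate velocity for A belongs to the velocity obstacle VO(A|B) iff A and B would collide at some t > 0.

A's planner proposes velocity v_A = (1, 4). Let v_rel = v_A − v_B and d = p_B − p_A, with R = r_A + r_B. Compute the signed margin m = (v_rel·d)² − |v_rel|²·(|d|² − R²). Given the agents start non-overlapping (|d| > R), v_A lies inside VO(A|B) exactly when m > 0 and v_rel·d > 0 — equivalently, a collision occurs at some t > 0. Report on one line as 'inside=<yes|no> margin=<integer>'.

d = (-22, 5),  |d|² = 509;  R = 5+4 = 9,  c = 509−9² = 428
v_rel = (6, 1),  |v_rel|² = 37;  v_rel·d = (6)·(-22) + (1)·(5) = -127
37·t² + 254·t + 428 = 0  ⇒  m = (-127)² − 37·428 = 293
m = 293 > 0,  v_rel·d = -127 < 0  ⇒  outside

inside=no margin=293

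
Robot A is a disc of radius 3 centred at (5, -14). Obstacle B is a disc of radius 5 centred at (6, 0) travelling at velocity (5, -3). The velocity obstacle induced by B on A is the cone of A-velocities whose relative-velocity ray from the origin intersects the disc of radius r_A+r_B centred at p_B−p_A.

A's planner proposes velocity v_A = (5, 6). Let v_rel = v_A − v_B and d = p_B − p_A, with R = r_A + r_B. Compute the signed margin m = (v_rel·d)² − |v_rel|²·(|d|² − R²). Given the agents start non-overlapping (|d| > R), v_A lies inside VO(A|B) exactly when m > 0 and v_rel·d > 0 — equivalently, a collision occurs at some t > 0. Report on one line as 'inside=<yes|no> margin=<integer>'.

d = (1, 14),  |d|² = 197;  R = 3+5 = 8,  c = 197−8² = 133
v_rel = (0, 9),  |v_rel|² = 81;  v_rel·d = (0)·(1) + (9)·(14) = 126
81·t² − 252·t + 133 = 0  ⇒  m = 126² − 81·133 = 5103
m = 5103 > 0,  v_rel·d = 126 > 0  ⇒  inside

inside=yes margin=5103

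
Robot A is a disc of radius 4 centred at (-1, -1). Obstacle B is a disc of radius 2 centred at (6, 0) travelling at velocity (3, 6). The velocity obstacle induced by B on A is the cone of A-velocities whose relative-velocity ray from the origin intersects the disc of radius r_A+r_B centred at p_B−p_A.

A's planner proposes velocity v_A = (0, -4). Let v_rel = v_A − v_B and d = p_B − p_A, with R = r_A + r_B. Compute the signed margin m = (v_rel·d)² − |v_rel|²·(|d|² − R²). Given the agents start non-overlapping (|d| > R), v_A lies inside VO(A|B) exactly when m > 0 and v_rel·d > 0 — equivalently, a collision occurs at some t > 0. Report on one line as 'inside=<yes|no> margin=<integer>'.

d = (7, 1),  |d|² = 50;  R = 4+2 = 6,  c = 50−6² = 14
v_rel = (-3, -10),  |v_rel|² = 109;  v_rel·d = (-3)·(7) + (-10)·(1) = -31
109·t² + 62·t + 14 = 0  ⇒  m = (-31)² − 109·14 = -565
m = -565 < 0,  v_rel·d = -31 < 0  ⇒  outside

inside=no margin=-565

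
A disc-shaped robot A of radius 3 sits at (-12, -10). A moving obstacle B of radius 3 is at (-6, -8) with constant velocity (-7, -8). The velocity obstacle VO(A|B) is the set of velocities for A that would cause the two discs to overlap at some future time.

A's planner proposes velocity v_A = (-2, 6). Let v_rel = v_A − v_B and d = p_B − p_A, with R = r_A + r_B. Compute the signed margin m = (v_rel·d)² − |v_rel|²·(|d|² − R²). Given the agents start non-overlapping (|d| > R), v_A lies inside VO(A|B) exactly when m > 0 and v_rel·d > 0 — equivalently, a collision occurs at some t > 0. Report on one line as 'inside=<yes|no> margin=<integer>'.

d = (6, 2),  |d|² = 40;  R = 3+3 = 6,  c = 40−6² = 4
v_rel = (5, 14),  |v_rel|² = 221;  v_rel·d = (5)·(6) + (14)·(2) = 58
221·t² − 116·t + 4 = 0  ⇒  m = 58² − 221·4 = 2480
m = 2480 > 0,  v_rel·d = 58 > 0  ⇒  inside

inside=yes margin=2480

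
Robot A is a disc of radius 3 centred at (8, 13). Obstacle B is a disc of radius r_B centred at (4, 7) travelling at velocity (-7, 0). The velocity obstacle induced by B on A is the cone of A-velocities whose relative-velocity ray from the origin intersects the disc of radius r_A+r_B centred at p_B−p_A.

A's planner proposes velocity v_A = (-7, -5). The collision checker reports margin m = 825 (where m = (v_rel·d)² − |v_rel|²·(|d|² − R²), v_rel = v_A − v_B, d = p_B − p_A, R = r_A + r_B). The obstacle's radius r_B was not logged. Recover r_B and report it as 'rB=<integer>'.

m = 825
d = (-4, -6);  v_rel = (0, -5),  |v_rel|² = 25
v_rel×d = (0)·(-6) − (-5)·(-4) = -20
since m = R²·25 − (-20)²:  R² = (400 + 825) / 25 = 49
R = √49 = 7  ⇒  r_B = 7 − 3 = 4

rB=4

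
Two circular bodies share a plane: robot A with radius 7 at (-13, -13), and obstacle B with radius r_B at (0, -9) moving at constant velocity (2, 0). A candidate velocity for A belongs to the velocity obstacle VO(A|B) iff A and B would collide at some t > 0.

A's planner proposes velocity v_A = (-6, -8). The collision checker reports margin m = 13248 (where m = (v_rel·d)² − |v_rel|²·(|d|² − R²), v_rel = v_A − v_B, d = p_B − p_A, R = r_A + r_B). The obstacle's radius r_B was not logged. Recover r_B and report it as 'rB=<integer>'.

m = 13248
d = (13, 4);  v_rel = (-8, -8),  |v_rel|² = 128
v_rel×d = (-8)·(4) − (-8)·(13) = 72
since m = R²·128 − 72²:  R² = (5184 + 13248) / 128 = 144
R = √144 = 12  ⇒  r_B = 12 − 7 = 5

rB=5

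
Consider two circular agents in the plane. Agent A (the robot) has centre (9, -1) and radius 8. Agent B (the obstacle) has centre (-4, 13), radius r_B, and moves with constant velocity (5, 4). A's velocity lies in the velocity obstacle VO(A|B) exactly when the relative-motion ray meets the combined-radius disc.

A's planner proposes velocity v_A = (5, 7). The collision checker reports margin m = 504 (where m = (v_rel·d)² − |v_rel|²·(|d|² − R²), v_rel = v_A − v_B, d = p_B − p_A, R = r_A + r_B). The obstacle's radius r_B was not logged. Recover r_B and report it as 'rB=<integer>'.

m = 504
d = (-13, 14);  v_rel = (0, 3),  |v_rel|² = 9
v_rel×d = (0)·(14) − (3)·(-13) = 39
since m = R²·9 − 39²:  R² = (1521 + 504) / 9 = 225
R = √225 = 15  ⇒  r_B = 15 − 8 = 7

rB=7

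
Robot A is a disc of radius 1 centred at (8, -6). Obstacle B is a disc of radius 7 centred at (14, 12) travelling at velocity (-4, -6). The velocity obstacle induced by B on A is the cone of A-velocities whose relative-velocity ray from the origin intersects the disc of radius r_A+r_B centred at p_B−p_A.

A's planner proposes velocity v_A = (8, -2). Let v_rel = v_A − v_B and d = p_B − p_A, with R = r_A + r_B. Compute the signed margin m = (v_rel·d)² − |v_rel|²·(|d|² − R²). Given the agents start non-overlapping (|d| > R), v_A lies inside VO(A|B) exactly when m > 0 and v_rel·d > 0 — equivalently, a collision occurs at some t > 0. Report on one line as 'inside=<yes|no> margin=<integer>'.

d = (6, 18),  |d|² = 360;  R = 1+7 = 8,  c = 360−8² = 296
v_rel = (12, 4),  |v_rel|² = 160;  v_rel·d = (12)·(6) + (4)·(18) = 144
160·t² − 288·t + 296 = 0  ⇒  m = 144² − 160·296 = -26624
m = -26624 < 0,  v_rel·d = 144 > 0  ⇒  outside

inside=no margin=-26624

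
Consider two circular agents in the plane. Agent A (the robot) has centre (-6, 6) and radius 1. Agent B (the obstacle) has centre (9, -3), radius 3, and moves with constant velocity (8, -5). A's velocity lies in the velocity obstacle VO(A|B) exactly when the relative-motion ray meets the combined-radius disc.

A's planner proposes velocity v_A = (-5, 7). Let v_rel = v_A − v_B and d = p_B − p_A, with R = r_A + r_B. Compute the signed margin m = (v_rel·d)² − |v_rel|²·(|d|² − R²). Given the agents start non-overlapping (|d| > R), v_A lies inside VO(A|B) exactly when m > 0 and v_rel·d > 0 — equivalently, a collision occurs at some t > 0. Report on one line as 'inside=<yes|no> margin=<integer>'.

d = (15, -9),  |d|² = 306;  R = 1+3 = 4,  c = 306−4² = 290
v_rel = (-13, 12),  |v_rel|² = 313;  v_rel·d = (-13)·(15) + (12)·(-9) = -303
313·t² + 606·t + 290 = 0  ⇒  m = (-303)² − 313·290 = 1039
m = 1039 > 0,  v_rel·d = -303 < 0  ⇒  outside

inside=no margin=1039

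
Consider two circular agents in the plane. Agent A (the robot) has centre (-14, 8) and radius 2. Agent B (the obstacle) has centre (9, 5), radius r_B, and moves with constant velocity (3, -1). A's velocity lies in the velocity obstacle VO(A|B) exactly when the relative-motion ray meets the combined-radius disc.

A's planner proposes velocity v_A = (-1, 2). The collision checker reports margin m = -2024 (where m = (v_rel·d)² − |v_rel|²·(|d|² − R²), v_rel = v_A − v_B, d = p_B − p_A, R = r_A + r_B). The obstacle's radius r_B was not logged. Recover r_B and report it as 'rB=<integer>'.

m = -2024
d = (23, -3);  v_rel = (-4, 3),  |v_rel|² = 25
v_rel×d = (-4)·(-3) − (3)·(23) = -57
since m = R²·25 − (-57)²:  R² = (3249 + -2024) / 25 = 49
R = √49 = 7  ⇒  r_B = 7 − 2 = 5

rB=5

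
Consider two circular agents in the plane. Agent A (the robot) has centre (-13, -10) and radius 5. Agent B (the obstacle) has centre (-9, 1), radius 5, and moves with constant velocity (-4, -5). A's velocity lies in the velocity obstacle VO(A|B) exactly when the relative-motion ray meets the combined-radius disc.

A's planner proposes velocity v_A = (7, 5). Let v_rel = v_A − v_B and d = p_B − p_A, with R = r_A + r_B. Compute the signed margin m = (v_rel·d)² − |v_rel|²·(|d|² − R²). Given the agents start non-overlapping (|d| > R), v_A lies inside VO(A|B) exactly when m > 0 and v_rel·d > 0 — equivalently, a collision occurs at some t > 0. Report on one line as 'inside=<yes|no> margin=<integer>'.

d = (4, 11),  |d|² = 137;  R = 5+5 = 10,  c = 137−10² = 37
v_rel = (11, 10),  |v_rel|² = 221;  v_rel·d = (11)·(4) + (10)·(11) = 154
221·t² − 308·t + 37 = 0  ⇒  m = 154² − 221·37 = 15539
m = 15539 > 0,  v_rel·d = 154 > 0  ⇒  inside

inside=yes margin=15539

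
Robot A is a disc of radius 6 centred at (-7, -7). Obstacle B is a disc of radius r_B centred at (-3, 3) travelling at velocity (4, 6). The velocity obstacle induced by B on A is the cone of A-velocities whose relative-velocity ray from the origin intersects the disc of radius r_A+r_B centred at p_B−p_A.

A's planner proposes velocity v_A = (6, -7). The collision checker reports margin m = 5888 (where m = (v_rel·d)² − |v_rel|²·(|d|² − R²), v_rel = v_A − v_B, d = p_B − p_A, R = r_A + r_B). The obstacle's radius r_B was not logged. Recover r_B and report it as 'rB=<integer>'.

m = 5888
d = (4, 10);  v_rel = (2, -13),  |v_rel|² = 173
v_rel×d = (2)·(10) − (-13)·(4) = 72
since m = R²·173 − 72²:  R² = (5184 + 5888) / 173 = 64
R = √64 = 8  ⇒  r_B = 8 − 6 = 2

rB=2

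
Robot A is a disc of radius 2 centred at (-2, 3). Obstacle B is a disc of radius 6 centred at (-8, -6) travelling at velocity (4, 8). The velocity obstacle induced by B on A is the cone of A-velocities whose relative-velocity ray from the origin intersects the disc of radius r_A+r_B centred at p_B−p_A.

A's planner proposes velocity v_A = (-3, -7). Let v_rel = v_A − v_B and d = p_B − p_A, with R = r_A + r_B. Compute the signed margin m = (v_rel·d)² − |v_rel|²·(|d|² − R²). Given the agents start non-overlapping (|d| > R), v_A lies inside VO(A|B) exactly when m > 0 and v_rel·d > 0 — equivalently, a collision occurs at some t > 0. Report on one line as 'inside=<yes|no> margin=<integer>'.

d = (-6, -9),  |d|² = 117;  R = 2+6 = 8,  c = 117−8² = 53
v_rel = (-7, -15),  |v_rel|² = 274;  v_rel·d = (-7)·(-6) + (-15)·(-9) = 177
274·t² − 354·t + 53 = 0  ⇒  m = 177² − 274·53 = 16807
m = 16807 > 0,  v_rel·d = 177 > 0  ⇒  inside

inside=yes margin=16807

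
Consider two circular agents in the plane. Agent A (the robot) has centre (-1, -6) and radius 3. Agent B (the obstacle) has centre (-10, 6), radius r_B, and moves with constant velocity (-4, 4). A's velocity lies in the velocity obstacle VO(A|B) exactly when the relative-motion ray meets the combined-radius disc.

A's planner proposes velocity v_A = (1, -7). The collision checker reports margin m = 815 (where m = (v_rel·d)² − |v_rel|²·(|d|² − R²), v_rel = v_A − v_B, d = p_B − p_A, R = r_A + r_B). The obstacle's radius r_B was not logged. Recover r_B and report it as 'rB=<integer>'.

m = 815
d = (-9, 12);  v_rel = (5, -11),  |v_rel|² = 146
v_rel×d = (5)·(12) − (-11)·(-9) = -39
since m = R²·146 − (-39)²:  R² = (1521 + 815) / 146 = 16
R = √16 = 4  ⇒  r_B = 4 − 3 = 1

rB=1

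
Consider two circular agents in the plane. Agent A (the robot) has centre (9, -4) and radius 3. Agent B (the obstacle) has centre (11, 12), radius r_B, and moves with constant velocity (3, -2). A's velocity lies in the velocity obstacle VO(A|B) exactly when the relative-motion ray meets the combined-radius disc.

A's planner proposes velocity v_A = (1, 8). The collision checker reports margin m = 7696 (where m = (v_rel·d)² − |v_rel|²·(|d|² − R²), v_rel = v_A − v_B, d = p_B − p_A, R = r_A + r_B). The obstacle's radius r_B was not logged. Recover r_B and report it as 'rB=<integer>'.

m = 7696
d = (2, 16);  v_rel = (-2, 10),  |v_rel|² = 104
v_rel×d = (-2)·(16) − (10)·(2) = -52
since m = R²·104 − (-52)²:  R² = (2704 + 7696) / 104 = 100
R = √100 = 10  ⇒  r_B = 10 − 3 = 7

rB=7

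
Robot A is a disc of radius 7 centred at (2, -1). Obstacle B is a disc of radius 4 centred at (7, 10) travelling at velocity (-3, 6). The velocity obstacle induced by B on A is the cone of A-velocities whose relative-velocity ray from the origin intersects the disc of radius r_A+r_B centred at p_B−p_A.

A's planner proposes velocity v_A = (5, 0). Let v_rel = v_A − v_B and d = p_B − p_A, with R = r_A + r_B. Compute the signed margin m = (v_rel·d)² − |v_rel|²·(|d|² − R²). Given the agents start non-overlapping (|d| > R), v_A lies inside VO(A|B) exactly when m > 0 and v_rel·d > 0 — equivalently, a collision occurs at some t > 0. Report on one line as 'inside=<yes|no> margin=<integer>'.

d = (5, 11),  |d|² = 146;  R = 7+4 = 11,  c = 146−11² = 25
v_rel = (8, -6),  |v_rel|² = 100;  v_rel·d = (8)·(5) + (-6)·(11) = -26
100·t² + 52·t + 25 = 0  ⇒  m = (-26)² − 100·25 = -1824
m = -1824 < 0,  v_rel·d = -26 < 0  ⇒  outside

inside=no margin=-1824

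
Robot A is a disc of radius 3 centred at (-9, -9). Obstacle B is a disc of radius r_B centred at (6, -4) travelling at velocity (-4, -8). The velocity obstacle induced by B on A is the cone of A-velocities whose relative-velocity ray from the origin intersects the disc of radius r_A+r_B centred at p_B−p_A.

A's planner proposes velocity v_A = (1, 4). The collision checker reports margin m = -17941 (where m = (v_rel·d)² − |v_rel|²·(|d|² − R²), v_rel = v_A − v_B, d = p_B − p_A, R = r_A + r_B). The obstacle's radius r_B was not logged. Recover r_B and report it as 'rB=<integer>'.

m = -17941
d = (15, 5);  v_rel = (5, 12),  |v_rel|² = 169
v_rel×d = (5)·(5) − (12)·(15) = -155
since m = R²·169 − (-155)²:  R² = (24025 + -17941) / 169 = 36
R = √36 = 6  ⇒  r_B = 6 − 3 = 3

rB=3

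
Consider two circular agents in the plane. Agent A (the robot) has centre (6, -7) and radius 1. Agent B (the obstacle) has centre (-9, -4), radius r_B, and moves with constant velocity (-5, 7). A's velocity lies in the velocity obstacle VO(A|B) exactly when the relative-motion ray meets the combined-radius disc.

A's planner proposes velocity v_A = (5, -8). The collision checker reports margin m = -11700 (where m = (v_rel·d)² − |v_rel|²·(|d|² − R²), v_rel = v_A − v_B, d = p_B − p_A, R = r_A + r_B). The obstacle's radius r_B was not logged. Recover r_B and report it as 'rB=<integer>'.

m = -11700
d = (-15, 3);  v_rel = (10, -15),  |v_rel|² = 325
v_rel×d = (10)·(3) − (-15)·(-15) = -195
since m = R²·325 − (-195)²:  R² = (38025 + -11700) / 325 = 81
R = √81 = 9  ⇒  r_B = 9 − 1 = 8

rB=8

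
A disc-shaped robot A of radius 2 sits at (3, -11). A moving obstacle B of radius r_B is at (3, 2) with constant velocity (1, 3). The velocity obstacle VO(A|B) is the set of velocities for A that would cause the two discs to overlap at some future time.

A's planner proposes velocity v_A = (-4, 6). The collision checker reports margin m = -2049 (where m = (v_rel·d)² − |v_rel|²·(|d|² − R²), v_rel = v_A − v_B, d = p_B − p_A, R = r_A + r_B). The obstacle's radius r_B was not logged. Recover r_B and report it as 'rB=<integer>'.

m = -2049
d = (0, 13);  v_rel = (-5, 3),  |v_rel|² = 34
v_rel×d = (-5)·(13) − (3)·(0) = -65
since m = R²·34 − (-65)²:  R² = (4225 + -2049) / 34 = 64
R = √64 = 8  ⇒  r_B = 8 − 2 = 6

rB=6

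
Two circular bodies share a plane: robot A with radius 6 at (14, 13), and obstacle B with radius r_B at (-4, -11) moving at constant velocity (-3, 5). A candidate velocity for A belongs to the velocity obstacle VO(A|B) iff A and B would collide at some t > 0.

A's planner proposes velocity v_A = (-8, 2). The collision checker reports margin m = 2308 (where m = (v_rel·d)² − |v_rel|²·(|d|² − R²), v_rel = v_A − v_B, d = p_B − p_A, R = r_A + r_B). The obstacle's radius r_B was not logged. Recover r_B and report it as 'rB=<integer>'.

m = 2308
d = (-18, -24);  v_rel = (-5, -3),  |v_rel|² = 34
v_rel×d = (-5)·(-24) − (-3)·(-18) = 66
since m = R²·34 − 66²:  R² = (4356 + 2308) / 34 = 196
R = √196 = 14  ⇒  r_B = 14 − 6 = 8

rB=8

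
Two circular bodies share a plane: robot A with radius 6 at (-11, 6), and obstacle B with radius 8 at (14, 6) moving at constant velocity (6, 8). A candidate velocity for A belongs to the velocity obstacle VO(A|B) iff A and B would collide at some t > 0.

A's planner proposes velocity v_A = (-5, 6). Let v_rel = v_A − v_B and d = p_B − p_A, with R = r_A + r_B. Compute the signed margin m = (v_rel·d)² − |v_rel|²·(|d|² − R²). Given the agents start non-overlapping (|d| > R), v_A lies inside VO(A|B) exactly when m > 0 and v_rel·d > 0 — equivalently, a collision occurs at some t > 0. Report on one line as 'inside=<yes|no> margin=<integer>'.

d = (25, 0),  |d|² = 625;  R = 6+8 = 14,  c = 625−14² = 429
v_rel = (-11, -2),  |v_rel|² = 125;  v_rel·d = (-11)·(25) + (-2)·(0) = -275
125·t² + 550·t + 429 = 0  ⇒  m = (-275)² − 125·429 = 22000
m = 22000 > 0,  v_rel·d = -275 < 0  ⇒  outside

inside=no margin=22000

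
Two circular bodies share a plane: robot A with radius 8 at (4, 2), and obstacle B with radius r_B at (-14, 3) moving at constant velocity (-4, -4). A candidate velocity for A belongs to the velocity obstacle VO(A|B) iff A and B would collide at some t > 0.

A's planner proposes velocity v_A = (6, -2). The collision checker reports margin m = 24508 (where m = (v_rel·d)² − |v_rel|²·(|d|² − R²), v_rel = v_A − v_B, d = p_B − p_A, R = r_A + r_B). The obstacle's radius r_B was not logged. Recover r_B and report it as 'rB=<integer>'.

m = 24508
d = (-18, 1);  v_rel = (10, 2),  |v_rel|² = 104
v_rel×d = (10)·(1) − (2)·(-18) = 46
since m = R²·104 − 46²:  R² = (2116 + 24508) / 104 = 256
R = √256 = 16  ⇒  r_B = 16 − 8 = 8

rB=8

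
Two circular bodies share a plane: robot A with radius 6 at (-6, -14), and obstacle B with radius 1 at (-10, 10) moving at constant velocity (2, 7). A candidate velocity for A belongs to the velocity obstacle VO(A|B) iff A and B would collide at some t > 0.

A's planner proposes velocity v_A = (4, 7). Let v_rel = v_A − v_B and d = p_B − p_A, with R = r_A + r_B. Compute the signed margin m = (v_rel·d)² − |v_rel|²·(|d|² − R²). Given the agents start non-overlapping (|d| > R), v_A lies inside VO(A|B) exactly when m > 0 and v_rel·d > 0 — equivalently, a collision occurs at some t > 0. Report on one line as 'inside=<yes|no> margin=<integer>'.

d = (-4, 24),  |d|² = 592;  R = 6+1 = 7,  c = 592−7² = 543
v_rel = (2, 0),  |v_rel|² = 4;  v_rel·d = (2)·(-4) + (0)·(24) = -8
4·t² + 16·t + 543 = 0  ⇒  m = (-8)² − 4·543 = -2108
m = -2108 < 0,  v_rel·d = -8 < 0  ⇒  outside

inside=no margin=-2108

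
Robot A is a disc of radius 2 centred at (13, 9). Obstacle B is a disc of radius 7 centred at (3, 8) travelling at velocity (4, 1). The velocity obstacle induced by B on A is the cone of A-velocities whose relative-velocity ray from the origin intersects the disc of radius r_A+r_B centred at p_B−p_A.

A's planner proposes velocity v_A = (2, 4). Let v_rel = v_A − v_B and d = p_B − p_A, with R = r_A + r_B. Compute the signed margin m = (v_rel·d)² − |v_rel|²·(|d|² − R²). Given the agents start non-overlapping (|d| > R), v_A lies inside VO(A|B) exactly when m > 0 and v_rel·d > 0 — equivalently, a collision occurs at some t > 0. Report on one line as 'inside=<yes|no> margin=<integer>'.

d = (-10, -1),  |d|² = 101;  R = 2+7 = 9,  c = 101−9² = 20
v_rel = (-2, 3),  |v_rel|² = 13;  v_rel·d = (-2)·(-10) + (3)·(-1) = 17
13·t² − 34·t + 20 = 0  ⇒  m = 17² − 13·20 = 29
m = 29 > 0,  v_rel·d = 17 > 0  ⇒  inside

inside=yes margin=29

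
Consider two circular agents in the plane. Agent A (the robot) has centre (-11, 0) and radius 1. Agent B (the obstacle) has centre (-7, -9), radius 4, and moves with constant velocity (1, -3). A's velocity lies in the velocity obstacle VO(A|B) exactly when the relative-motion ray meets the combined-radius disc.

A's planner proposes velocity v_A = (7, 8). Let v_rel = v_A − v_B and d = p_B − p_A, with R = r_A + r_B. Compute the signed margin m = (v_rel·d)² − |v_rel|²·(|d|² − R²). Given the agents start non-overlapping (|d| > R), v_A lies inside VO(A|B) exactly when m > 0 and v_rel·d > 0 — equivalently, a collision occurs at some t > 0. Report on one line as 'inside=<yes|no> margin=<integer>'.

d = (4, -9),  |d|² = 97;  R = 1+4 = 5,  c = 97−5² = 72
v_rel = (6, 11),  |v_rel|² = 157;  v_rel·d = (6)·(4) + (11)·(-9) = -75
157·t² + 150·t + 72 = 0  ⇒  m = (-75)² − 157·72 = -5679
m = -5679 < 0,  v_rel·d = -75 < 0  ⇒  outside

inside=no margin=-5679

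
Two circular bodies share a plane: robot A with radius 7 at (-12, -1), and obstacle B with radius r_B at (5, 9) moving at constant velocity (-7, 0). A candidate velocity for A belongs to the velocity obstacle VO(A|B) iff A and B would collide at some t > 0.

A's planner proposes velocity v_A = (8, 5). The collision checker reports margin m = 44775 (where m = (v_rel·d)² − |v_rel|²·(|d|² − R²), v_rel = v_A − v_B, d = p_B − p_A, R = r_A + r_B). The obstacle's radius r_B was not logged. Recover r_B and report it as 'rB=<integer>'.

m = 44775
d = (17, 10);  v_rel = (15, 5),  |v_rel|² = 250
v_rel×d = (15)·(10) − (5)·(17) = 65
since m = R²·250 − 65²:  R² = (4225 + 44775) / 250 = 196
R = √196 = 14  ⇒  r_B = 14 − 7 = 7

rB=7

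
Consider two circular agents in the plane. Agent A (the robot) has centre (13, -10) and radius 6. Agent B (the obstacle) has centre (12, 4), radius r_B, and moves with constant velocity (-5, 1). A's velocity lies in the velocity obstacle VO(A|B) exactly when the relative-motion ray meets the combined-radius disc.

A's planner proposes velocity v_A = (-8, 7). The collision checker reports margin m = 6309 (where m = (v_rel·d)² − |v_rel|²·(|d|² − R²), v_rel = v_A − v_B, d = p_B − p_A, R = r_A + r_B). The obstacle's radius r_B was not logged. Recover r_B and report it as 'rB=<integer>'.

m = 6309
d = (-1, 14);  v_rel = (-3, 6),  |v_rel|² = 45
v_rel×d = (-3)·(14) − (6)·(-1) = -36
since m = R²·45 − (-36)²:  R² = (1296 + 6309) / 45 = 169
R = √169 = 13  ⇒  r_B = 13 − 6 = 7

rB=7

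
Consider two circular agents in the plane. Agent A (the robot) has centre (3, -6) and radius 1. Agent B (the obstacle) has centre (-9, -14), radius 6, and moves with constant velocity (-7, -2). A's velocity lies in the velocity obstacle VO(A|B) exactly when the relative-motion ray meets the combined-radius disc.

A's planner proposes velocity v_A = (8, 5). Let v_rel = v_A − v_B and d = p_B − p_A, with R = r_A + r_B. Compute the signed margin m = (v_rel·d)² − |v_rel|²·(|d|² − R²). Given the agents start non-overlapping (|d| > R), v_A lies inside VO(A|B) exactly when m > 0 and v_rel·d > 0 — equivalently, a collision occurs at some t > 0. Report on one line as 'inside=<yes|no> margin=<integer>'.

d = (-12, -8),  |d|² = 208;  R = 1+6 = 7,  c = 208−7² = 159
v_rel = (15, 7),  |v_rel|² = 274;  v_rel·d = (15)·(-12) + (7)·(-8) = -236
274·t² + 472·t + 159 = 0  ⇒  m = (-236)² − 274·159 = 12130
m = 12130 > 0,  v_rel·d = -236 < 0  ⇒  outside

inside=no margin=12130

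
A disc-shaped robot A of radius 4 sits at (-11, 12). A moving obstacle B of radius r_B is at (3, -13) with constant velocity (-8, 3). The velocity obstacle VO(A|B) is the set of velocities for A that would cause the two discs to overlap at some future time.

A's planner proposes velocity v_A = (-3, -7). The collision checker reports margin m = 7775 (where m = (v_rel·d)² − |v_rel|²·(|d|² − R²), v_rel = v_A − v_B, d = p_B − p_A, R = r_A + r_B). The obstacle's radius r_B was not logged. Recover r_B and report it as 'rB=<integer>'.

m = 7775
d = (14, -25);  v_rel = (5, -10),  |v_rel|² = 125
v_rel×d = (5)·(-25) − (-10)·(14) = 15
since m = R²·125 − 15²:  R² = (225 + 7775) / 125 = 64
R = √64 = 8  ⇒  r_B = 8 − 4 = 4

rB=4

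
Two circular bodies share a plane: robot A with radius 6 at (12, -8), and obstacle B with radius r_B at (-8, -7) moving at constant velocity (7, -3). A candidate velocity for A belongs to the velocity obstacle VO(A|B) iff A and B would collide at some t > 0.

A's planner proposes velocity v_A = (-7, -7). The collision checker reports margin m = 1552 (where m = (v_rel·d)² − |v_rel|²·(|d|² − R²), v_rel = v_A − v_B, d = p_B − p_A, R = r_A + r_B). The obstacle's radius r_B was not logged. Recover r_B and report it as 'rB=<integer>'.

m = 1552
d = (-20, 1);  v_rel = (-14, -4),  |v_rel|² = 212
v_rel×d = (-14)·(1) − (-4)·(-20) = -94
since m = R²·212 − (-94)²:  R² = (8836 + 1552) / 212 = 49
R = √49 = 7  ⇒  r_B = 7 − 6 = 1

rB=1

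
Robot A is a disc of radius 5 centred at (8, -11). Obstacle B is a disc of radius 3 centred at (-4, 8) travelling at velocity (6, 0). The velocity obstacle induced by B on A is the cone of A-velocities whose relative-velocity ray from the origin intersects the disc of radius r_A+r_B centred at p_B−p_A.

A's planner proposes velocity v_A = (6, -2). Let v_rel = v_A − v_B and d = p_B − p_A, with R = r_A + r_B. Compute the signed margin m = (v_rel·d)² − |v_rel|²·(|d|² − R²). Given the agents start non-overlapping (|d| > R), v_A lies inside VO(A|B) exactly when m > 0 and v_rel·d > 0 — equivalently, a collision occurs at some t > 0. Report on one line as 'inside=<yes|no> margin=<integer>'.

d = (-12, 19),  |d|² = 505;  R = 5+3 = 8,  c = 505−8² = 441
v_rel = (0, -2),  |v_rel|² = 4;  v_rel·d = (0)·(-12) + (-2)·(19) = -38
4·t² + 76·t + 441 = 0  ⇒  m = (-38)² − 4·441 = -320
m = -320 < 0,  v_rel·d = -38 < 0  ⇒  outside

inside=no margin=-320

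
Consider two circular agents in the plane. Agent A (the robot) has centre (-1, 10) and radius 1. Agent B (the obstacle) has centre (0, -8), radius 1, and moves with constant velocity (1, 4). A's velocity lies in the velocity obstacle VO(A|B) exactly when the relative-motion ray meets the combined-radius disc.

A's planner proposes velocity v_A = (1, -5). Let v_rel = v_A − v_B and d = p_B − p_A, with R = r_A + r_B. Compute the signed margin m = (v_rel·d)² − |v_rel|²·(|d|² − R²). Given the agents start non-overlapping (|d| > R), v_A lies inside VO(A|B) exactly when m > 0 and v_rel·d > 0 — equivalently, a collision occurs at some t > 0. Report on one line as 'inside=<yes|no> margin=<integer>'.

d = (1, -18),  |d|² = 325;  R = 1+1 = 2,  c = 325−2² = 321
v_rel = (0, -9),  |v_rel|² = 81;  v_rel·d = (0)·(1) + (-9)·(-18) = 162
81·t² − 324·t + 321 = 0  ⇒  m = 162² − 81·321 = 243
m = 243 > 0,  v_rel·d = 162 > 0  ⇒  inside

inside=yes margin=243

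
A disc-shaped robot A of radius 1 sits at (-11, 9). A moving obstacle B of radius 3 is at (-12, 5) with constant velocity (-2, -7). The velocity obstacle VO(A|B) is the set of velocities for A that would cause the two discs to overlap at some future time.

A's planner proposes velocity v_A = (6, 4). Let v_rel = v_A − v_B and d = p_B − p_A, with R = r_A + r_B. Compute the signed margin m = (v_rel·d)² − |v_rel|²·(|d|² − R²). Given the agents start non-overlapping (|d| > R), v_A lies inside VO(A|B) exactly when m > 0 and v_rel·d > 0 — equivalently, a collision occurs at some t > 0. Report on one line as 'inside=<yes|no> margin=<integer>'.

d = (-1, -4),  |d|² = 17;  R = 1+3 = 4,  c = 17−4² = 1
v_rel = (8, 11),  |v_rel|² = 185;  v_rel·d = (8)·(-1) + (11)·(-4) = -52
185·t² + 104·t + 1 = 0  ⇒  m = (-52)² − 185·1 = 2519
m = 2519 > 0,  v_rel·d = -52 < 0  ⇒  outside

inside=no margin=2519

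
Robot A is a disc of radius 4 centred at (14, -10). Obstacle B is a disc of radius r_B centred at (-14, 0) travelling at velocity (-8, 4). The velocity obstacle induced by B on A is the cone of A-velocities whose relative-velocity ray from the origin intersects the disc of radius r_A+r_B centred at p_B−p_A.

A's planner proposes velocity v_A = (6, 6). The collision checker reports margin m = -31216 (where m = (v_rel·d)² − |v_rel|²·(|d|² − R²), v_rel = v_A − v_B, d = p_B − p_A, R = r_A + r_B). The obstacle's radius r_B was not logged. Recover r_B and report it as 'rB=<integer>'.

m = -31216
d = (-28, 10);  v_rel = (14, 2),  |v_rel|² = 200
v_rel×d = (14)·(10) − (2)·(-28) = 196
since m = R²·200 − 196²:  R² = (38416 + -31216) / 200 = 36
R = √36 = 6  ⇒  r_B = 6 − 4 = 2

rB=2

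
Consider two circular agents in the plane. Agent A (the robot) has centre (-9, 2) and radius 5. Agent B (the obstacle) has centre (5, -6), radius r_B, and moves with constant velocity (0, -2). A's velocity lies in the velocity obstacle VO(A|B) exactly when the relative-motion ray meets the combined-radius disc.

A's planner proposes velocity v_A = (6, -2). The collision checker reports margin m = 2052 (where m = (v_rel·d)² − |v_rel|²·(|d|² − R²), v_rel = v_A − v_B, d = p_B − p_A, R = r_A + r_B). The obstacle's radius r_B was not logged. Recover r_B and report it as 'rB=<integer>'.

m = 2052
d = (14, -8);  v_rel = (6, 0),  |v_rel|² = 36
v_rel×d = (6)·(-8) − (0)·(14) = -48
since m = R²·36 − (-48)²:  R² = (2304 + 2052) / 36 = 121
R = √121 = 11  ⇒  r_B = 11 − 5 = 6

rB=6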